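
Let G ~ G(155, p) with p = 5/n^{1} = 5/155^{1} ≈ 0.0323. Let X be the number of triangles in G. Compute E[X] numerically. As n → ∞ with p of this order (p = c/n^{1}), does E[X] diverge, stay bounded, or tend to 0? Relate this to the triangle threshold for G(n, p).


Number of potential triangles: C(155, 3) = 608685.
Each occurs with probability p³ ≈ (0.0323)³ ≈ 3.35672e-05.
By linearity: E[X] = C(155, 3)·p³ ≈ 608685 · 3.35672e-05 ≈ 20.432.
Here α = 1, so p = 5/n is exactly at the triangle threshold p ~ 1/n. Asymptotically E[X] → c³/6 = 5³/6 = 125/6 ≈ 20.833, a bounded constant. In this regime the triangle count is asymptotically Poisson(c³/6).

E[X] ≈ 20.432; in regime p = Θ(1/n^{1}) E[X] stays bounded (at the triangle threshold p ~ 1/n).


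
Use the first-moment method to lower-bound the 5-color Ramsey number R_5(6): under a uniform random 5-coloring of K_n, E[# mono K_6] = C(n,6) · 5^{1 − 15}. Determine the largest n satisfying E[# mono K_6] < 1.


We need C(n, 6) · 5^{1 − 15} < 1, i.e. C(n, 6) < 5^{15 − 1} = 6103515625.
Check values of n near the boundary:
  n = 127: C(127, 6) = 5169379425; 5169379425 < 6103515625? YES
  n = 128: C(128, 6) = 5423611200; 5423611200 < 6103515625? YES
  n = 129: C(129, 6) = 5688177600; 5688177600 < 6103515625? YES
  n = 130: C(130, 6) = 5963412000; 5963412000 < 6103515625? YES
  n = 131: C(131, 6) = 6249655776; 6249655776 < 6103515625? NO
  n = 132: C(132, 6) = 6547258432; 6547258432 < 6103515625? NO
  n = 133: C(133, 6) = 6856577728; 6856577728 < 6103515625? NO
The largest n with C(n, 6) < 6103515625 is n = 130 (where E[X] = 47707296/48828125 ≈ 0.97705). Hence R_5(6) > 130, i.e. R_5(6) ≥ 131.

Largest n = 130; hence R_5(6) > 130.


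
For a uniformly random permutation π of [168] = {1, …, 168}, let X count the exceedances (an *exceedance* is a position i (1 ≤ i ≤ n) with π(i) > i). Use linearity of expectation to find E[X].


Write X = Σ_{i=1}^{168} X_i, where X_i = 1_{π(i) > i}.
For each fixed i, π(i) is uniform over {1, …, 168} (marginal of a uniform permutation), so P[π(i) > i] = (n − i)/n. Summing: Σ_{i=1}^{168} (n − i)/n = (0 + 1 + … + 167)/168 = 168(168 − 1)/(2·168) = (168 − 1)/2.
Hence E[X] = Σ_{i=1}^{168} (168 − i)/168 = 167/2 ≈ 83.500000.

E[X] = 167/2 = 83.500000.


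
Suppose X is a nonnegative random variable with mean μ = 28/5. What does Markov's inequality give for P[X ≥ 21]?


μ = E[X] = 28/5, a = 21.
Markov: P[X ≥ 21] ≤ μ/a = (28/5)/21 = 4/15.
Numerically: ≈ 0.26667.
(Since a = 21 > μ = 5.60000, the bound 4/15 is < 1 and informative.)

P[X ≥ 21] ≤ 4/15 ≈ 0.26667.


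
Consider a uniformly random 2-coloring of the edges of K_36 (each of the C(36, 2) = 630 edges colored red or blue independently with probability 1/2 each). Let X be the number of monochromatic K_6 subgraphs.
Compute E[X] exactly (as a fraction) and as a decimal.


Let X = Σ_S X_S over the C(36, 6) = 1947792 subsets S of size 6, where X_S = 1 if the K_6 on S is monochromatic.
For a fixed S, the K_6 on S has C(6, 2) = 15 edges. P[all 15 edges red] = (1/2)^15, and likewise for blue, so P[monochromatic] = 2·(1/2)^15 = 2^{1 − 15} = 1/16384.
By linearity of expectation: E[X] = C(36, 6) · 2^{1 − 15} = 1947792 · 1/16384 = 121737/1024.
Numerically: E[X] ≈ 118.88379.

E[X] = C(36,6)·2^(1−C(6,2)) = 121737/1024 ≈ 118.88379.


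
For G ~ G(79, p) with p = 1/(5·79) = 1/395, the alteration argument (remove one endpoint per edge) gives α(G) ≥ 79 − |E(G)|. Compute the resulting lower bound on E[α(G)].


E[|E(G)|] = C(79, 2)·p = 3081 · (1/395) = 39/5.
E[α(G)] ≥ n − E[|E(G)|] = 79 − 39/5 = 356/5.
Numerically: ≈ 71.200.
(This is only a lower bound; the true E[α(G)] may be larger.)

E[α(G)] ≥ 356/5 ≈ 71.200.


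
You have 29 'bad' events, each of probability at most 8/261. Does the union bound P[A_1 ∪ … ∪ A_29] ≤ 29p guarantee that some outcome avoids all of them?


Union bound: P[∪_{i=1}^{29} A_i] ≤ Σ_i P[A_i] ≤ 29·p = 29·(8/261) = 8/9.
Numerically: 8/9 ≈ 0.8889.
Is 8/9 < 1? YES.
Since P[∪ A_i] ≤ 8/9 < 1, the complement has P[∩ A_i^c] ≥ 1 − 8/9 = 1/9 > 0, so some outcome avoids every A_i.

29·p = 8/9 ≈ 0.8889; existence CERTIFIED by the union bound.


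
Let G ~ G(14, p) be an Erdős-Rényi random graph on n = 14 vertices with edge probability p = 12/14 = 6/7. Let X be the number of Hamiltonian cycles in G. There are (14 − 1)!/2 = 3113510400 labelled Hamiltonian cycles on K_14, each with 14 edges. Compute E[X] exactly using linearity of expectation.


K_14 has (14 − 1)!/2 = 3113510400 labelled Hamiltonian cycles.
For each such Hamiltonian cycle H, let X_H = 1 if all 14 edges of H are present in G. Then P[X_H = 1] = p^{14} = (6/7)^{14} = 78364164096/678223072849.
By linearity: E[X] = Σ_H E[X_H] = 3113510400 · p^{14} = 3113510400 · 78364164096/678223072849 = 34855377128600371200/96889010407.
Numerically: E[X] ≈ 3.6e+08.

E[X] = 3113510400 · (6/7)^{14} = 34855377128600371200/96889010407 ≈ 3.6e+08.


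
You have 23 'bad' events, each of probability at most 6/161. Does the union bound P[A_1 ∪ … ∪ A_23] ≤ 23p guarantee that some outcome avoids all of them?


Union bound: P[∪_{i=1}^{23} A_i] ≤ Σ_i P[A_i] ≤ 23·p = 23·(6/161) = 6/7.
Numerically: 6/7 ≈ 0.8571429.
Is 6/7 < 1? YES.
Since P[∪ A_i] ≤ 6/7 < 1, the complement has P[∩ A_i^c] ≥ 1 − 6/7 = 1/7 > 0, so some outcome avoids every A_i.

23·p = 6/7 ≈ 0.8571429; existence CERTIFIED by the union bound.


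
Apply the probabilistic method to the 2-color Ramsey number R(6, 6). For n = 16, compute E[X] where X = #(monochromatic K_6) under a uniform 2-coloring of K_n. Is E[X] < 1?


E[X] = C(16, 6) · 2^{1 − 15} = 8008 · 2^{−14} = 8008/16384.
As a reduced fraction: E[X] = 1001/2048 ≈ 0.4888.
Is E[X] < 1? YES.
Since E[X] < 1, there exists a 2-coloring of K_{16} with no monochromatic K_6; hence R(6, 6) > 16.

E[X] = 1001/2048 ≈ 0.4888; E[X] < 1, so R(6, 6) > 16.


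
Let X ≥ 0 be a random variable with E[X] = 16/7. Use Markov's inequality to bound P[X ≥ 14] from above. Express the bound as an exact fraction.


μ = E[X] = 16/7, a = 14.
Markov: P[X ≥ 14] ≤ μ/a = (16/7)/14 = 8/49.
Numerically: ≈ 0.16327.
(Since a = 14 > μ = 2.28571, the bound 8/49 is < 1 and informative.)

P[X ≥ 14] ≤ 8/49 ≈ 0.16327.


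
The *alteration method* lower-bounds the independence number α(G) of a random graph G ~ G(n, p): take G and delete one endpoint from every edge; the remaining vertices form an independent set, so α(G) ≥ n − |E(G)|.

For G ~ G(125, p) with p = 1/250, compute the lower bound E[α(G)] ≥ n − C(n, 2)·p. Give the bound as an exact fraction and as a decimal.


E[|E(G)|] = C(125, 2)·p = 7750 · (1/250) = 31.
E[α(G)] ≥ n − E[|E(G)|] = 125 − 31 = 94.
Numerically: ≈ 94.00000.
(This is only a lower bound; the true E[α(G)] may be larger.)

E[α(G)] ≥ 94 ≈ 94.00000.


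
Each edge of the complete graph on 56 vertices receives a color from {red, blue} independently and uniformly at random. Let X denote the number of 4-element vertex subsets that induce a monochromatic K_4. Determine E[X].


Let X = Σ_S X_S over the C(56, 4) = 367290 subsets S of size 4, where X_S = 1 if the K_4 on S is monochromatic.
For a fixed S, the K_4 on S has C(4, 2) = 6 edges. P[all 6 edges red] = (1/2)^6, and likewise for blue, so P[monochromatic] = 2·(1/2)^6 = 2^{1 − 6} = 1/32.
Summing: E[X] = C(56, 4) · 2^{1 − 6} = 367290 · 1/32 = 183645/16.
Numerically: E[X] ≈ 11477.81250.

E[X] = C(56,4)·2^(1−C(4,2)) = 183645/16 ≈ 11477.81250.


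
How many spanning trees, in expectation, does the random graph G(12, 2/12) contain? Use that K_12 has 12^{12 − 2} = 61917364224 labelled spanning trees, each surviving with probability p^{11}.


K_12 has 12^{12 − 2} = 61917364224 labelled spanning trees.
For each such spanning tree H, let X_H = 1 if all 11 edges of H are present in G. Then P[X_H = 1] = p^{11} = (1/6)^{11} = 1/362797056.
Summing the indicators: E[X] = Σ_H E[X_H] = 61917364224 · p^{11} = 61917364224 · 1/362797056 = 512/3.
Numerically: E[X] ≈ 170.667.

E[X] = 61917364224 · (1/6)^{11} = 512/3 ≈ 170.667.


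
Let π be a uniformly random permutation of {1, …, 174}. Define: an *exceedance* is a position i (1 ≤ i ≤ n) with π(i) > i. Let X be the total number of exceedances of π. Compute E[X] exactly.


Write X = Σ_{i=1}^{174} X_i, where X_i = 1_{π(i) > i}.
For each fixed i, π(i) is uniform over {1, …, 174} (marginal of a uniform permutation), so P[π(i) > i] = (n − i)/n. Summing: Σ_{i=1}^{174} (n − i)/n = (0 + 1 + … + 173)/174 = 174(174 − 1)/(2·174) = (174 − 1)/2.
Hence E[X] = Σ_{i=1}^{174} (174 − i)/174 = 173/2 ≈ 86.500000.

E[X] = 173/2 = 86.500000.


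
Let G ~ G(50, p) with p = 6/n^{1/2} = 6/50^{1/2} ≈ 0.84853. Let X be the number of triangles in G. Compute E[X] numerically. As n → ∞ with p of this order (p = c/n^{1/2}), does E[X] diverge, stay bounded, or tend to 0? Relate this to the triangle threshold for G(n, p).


Number of potential triangles: C(50, 3) = 19600.
Each occurs with probability p³ ≈ (0.84853)³ ≈ 6.1094026e-01.
By linearity: E[X] = C(50, 3)·p³ ≈ 19600 · 6.1094026e-01 ≈ 11974.42908.
Since α = 1/2 < 1, p = c/n^{1/2} ≫ 1/n is above the triangle threshold p ~ 1/n. Asymptotically E[X] ~ (c³/6)·n^{3(1−α)} = (6³/6)·n^{1.5} → ∞; triangles are abundant w.h.p.

E[X] ≈ 11974.42908; in regime p = Θ(1/n^{1/2}) E[X] diverges (above the triangle threshold p ~ 1/n).


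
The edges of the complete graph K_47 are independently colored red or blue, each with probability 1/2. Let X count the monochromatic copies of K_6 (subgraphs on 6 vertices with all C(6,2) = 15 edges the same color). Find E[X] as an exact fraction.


Let X = Σ_S X_S over the C(47, 6) = 10737573 subsets S of size 6, where X_S = 1 if the K_6 on S is monochromatic.
For a fixed S, the K_6 on S has C(6, 2) = 15 edges. P[all 15 edges red] = (1/2)^15, and likewise for blue, so P[monochromatic] = 2·(1/2)^15 = 2^{1 − 15} = 1/16384.
Summing: E[X] = C(47, 6) · 2^{1 − 15} = 10737573 · 1/16384 = 10737573/16384.
Numerically: E[X] ≈ 655.369.

E[X] = C(47,6)·2^(1−C(6,2)) = 10737573/16384 ≈ 655.369.


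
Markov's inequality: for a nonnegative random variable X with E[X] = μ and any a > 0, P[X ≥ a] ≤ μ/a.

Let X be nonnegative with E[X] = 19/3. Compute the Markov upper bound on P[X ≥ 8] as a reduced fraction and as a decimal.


μ = E[X] = 19/3, a = 8.
Markov: P[X ≥ 8] ≤ μ/a = (19/3)/8 = 19/24.
Numerically: ≈ 0.79167.
(Since a = 8 > μ = 6.33333, the bound 19/24 is < 1 and informative.)

P[X ≥ 8] ≤ 19/24 ≈ 0.79167.


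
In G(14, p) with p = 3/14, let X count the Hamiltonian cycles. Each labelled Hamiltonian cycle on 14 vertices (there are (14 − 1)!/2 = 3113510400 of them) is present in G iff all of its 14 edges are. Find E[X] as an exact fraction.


K_14 has (14 − 1)!/2 = 3113510400 labelled Hamiltonian cycles.
For each such Hamiltonian cycle H, let X_H = 1 if all 14 edges of H are present in G. Then P[X_H = 1] = p^{14} = (3/14)^{14} = 4782969/11112006825558016.
Summing the indicators: E[X] = Σ_H E[X_H] = 3113510400 · p^{14} = 3113510400 · 4782969/11112006825558016 = 4155084744525/3100448333024.
Numerically: E[X] ≈ 1.34.

E[X] = 3113510400 · (3/14)^{14} = 4155084744525/3100448333024 ≈ 1.34.


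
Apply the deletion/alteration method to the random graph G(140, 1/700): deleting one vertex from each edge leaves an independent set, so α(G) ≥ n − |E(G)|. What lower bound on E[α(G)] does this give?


E[|E(G)|] = C(140, 2)·p = 9730 · (1/700) = 139/10.
E[α(G)] ≥ n − E[|E(G)|] = 140 − 139/10 = 1261/10.
Numerically: ≈ 126.10000.
(This is only a lower bound; the true E[α(G)] may be larger.)

E[α(G)] ≥ 1261/10 ≈ 126.10000.


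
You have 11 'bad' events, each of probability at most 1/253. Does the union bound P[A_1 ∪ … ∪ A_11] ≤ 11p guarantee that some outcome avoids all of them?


Union bound: P[∪_{i=1}^{11} A_i] ≤ Σ_i P[A_i] ≤ 11·p = 11·(1/253) = 1/23.
Numerically: 1/23 ≈ 0.043478.
Is 1/23 < 1? YES.
Since P[∪ A_i] ≤ 1/23 < 1, the complement has P[∩ A_i^c] ≥ 1 − 1/23 = 22/23 > 0, so some outcome avoids every A_i.

11·p = 1/23 ≈ 0.043478; existence CERTIFIED by the union bound.


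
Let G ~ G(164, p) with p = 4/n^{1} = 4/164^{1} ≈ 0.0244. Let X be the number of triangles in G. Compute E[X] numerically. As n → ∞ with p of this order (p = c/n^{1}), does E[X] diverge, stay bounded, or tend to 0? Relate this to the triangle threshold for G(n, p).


Number of potential triangles: C(164, 3) = 721764.
Each occurs with probability p³ ≈ (0.0244)³ ≈ 1.45094e-05.
By linearity: E[X] = C(164, 3)·p³ ≈ 721764 · 1.45094e-05 ≈ 10.472.
Here α = 1, so p = 4/n is exactly at the triangle threshold p ~ 1/n. Asymptotically E[X] → c³/6 = 4³/6 = 32/3 ≈ 10.667, a bounded constant. In this regime the triangle count is asymptotically Poisson(c³/6).

E[X] ≈ 10.472; in regime p = Θ(1/n^{1}) E[X] stays bounded (at the triangle threshold p ~ 1/n).


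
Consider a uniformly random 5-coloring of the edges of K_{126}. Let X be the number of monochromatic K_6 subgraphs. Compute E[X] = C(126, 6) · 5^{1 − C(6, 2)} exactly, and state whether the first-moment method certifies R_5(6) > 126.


E[X] = C(126, 6) · 5^{1 − 15} = 4925156775 · 5^{−14} = 4925156775/6103515625.
As a reduced fraction: E[X] = 197006271/244140625 ≈ 0.8069.
Is E[X] < 1? YES.
Since E[X] < 1, there exists a 5-coloring of K_{126} with no monochromatic K_6; hence R_5(6) > 126.

E[X] = 197006271/244140625 ≈ 0.8069; E[X] < 1, so R_5(6) > 126.


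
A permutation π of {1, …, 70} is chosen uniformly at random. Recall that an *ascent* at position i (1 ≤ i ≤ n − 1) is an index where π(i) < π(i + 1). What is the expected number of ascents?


Write X = Σ X_I over i = 1, …, 69, with X_I the indicator of one ascent.
There are 69 indicators.
For each fixed i, the pair (π(i), π(i+1)) is a uniformly random ordered pair of distinct values from {1, …, 70}; by symmetry P[π(i) < π(i+1)] = 1/2.
By linearity: E[X] = 69 · (1/2) = (70 − 1) · (1/2) = 69/2 ≈ 34.500000.

E[X] = 69/2 = 34.500000.


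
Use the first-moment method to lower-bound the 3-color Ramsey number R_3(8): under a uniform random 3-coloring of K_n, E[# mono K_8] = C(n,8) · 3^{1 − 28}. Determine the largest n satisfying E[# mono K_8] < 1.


We need C(n, 8) · 3^{1 − 28} < 1, i.e. C(n, 8) < 3^{28 − 1} = 7625597484987.
Check values of n near the boundary:
  n = 150: C(150, 8) = 5257211409450; 5257211409450 < 7625597484987? YES
  n = 151: C(151, 8) = 5551321138650; 5551321138650 < 7625597484987? YES
  n = 152: C(152, 8) = 5859727868575; 5859727868575 < 7625597484987? YES
  n = 153: C(153, 8) = 6183023199255; 6183023199255 < 7625597484987? YES
  n = 154: C(154, 8) = 6521818990995; 6521818990995 < 7625597484987? YES
  n = 155: C(155, 8) = 6876747915675; 6876747915675 < 7625597484987? YES
  n = 156: C(156, 8) = 7248464019225; 7248464019225 < 7625597484987? YES
  n = 157: C(157, 8) = 7637643295425; 7637643295425 < 7625597484987? NO
  n = 158: C(158, 8) = 8044984271181; 8044984271181 < 7625597484987? NO
The largest n with C(n, 8) < 7625597484987 is n = 156 (where E[X] = 805384891025/847288609443 ≈ 0.951). Hence R_3(8) > 156, i.e. R_3(8) ≥ 157.

Largest n = 156; hence R_3(8) > 156.


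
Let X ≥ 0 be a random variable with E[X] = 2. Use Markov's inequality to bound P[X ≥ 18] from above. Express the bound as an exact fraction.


μ = E[X] = 2, a = 18.
Markov: P[X ≥ 18] ≤ μ/a = (2)/18 = 1/9.
Numerically: ≈ 0.111.
(Since a = 18 > μ = 2.000, the bound 1/9 is < 1 and informative.)

P[X ≥ 18] ≤ 1/9 ≈ 0.111.


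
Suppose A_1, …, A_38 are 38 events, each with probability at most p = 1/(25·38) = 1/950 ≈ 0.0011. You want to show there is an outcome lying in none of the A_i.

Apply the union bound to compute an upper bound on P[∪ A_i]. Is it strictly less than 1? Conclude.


Union bound: P[∪_{i=1}^{38} A_i] ≤ Σ_i P[A_i] ≤ 38·p = 38·(1/950) = 1/25.
Numerically: 1/25 ≈ 0.0400.
Is 1/25 < 1? YES.
Since P[∪ A_i] ≤ 1/25 < 1, the complement has P[∩ A_i^c] ≥ 1 − 1/25 = 24/25 > 0, so some outcome avoids every A_i.

38·p = 1/25 ≈ 0.0400; existence CERTIFIED by the union bound.


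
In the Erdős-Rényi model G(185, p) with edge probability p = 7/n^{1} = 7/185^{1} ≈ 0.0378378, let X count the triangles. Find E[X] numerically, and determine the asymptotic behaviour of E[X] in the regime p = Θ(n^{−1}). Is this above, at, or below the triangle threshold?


Number of potential triangles: C(185, 3) = 1038220.
Each occurs with probability p³ ≈ (0.0378378)³ ≈ 5.41725071e-05.
By linearity: E[X] = C(185, 3)·p³ ≈ 1038220 · 5.41725071e-05 ≈ 56.242980.
Here α = 1, so p = 7/n is exactly at the triangle threshold p ~ 1/n. Asymptotically E[X] → c³/6 = 7³/6 = 343/6 ≈ 57.166667, a bounded constant. In this regime the triangle count is asymptotically Poisson(c³/6).

E[X] ≈ 56.242980; in regime p = Θ(1/n^{1}) E[X] stays bounded (at the triangle threshold p ~ 1/n).


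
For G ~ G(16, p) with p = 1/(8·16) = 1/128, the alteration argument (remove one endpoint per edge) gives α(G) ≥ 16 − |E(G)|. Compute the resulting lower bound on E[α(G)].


E[|E(G)|] = C(16, 2)·p = 120 · (1/128) = 15/16.
E[α(G)] ≥ n − E[|E(G)|] = 16 − 15/16 = 241/16.
Numerically: ≈ 15.06250.
(This is only a lower bound; the true E[α(G)] may be larger.)

E[α(G)] ≥ 241/16 ≈ 15.06250.


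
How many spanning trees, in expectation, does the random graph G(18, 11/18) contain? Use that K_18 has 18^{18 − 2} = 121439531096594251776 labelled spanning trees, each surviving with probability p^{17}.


K_18 has 18^{18 − 2} = 121439531096594251776 labelled spanning trees.
For each such spanning tree H, let X_H = 1 if all 17 edges of H are present in G. Then P[X_H = 1] = p^{17} = (11/18)^{17} = 505447028499293771/2185911559738696531968.
Summing the indicators: E[X] = Σ_H E[X_H] = 121439531096594251776 · p^{17} = 121439531096594251776 · 505447028499293771/2185911559738696531968 = 505447028499293771/18.
Numerically: E[X] ≈ 2.808e+16.

E[X] = 121439531096594251776 · (11/18)^{17} = 505447028499293771/18 ≈ 2.808e+16.


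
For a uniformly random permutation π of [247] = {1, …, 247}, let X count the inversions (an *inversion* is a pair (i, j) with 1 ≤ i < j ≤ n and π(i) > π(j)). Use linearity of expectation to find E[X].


Write X = Σ X_I over the C(247, 2) = 30381 pairs i < j, with X_I the indicator of one inversion.
There are 30381 indicators.
For each fixed pair i < j, the values π(i) and π(j) are two distinct elements of {1, …, 247} in uniformly random order; by symmetry P[π(i) > π(j)] = 1/2.
By linearity: E[X] = 30381 · (1/2) = C(247, 2) · (1/2) = 30381/2 = 30381/2 ≈ 15190.500.

E[X] = 30381/2 = 15190.500.


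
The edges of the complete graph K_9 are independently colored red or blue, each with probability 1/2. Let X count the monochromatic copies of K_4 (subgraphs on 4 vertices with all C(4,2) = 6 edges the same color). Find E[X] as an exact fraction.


Let X = Σ_S X_S over the C(9, 4) = 126 subsets S of size 4, where X_S = 1 if the K_4 on S is monochromatic.
For a fixed S, the K_4 on S has C(4, 2) = 6 edges. P[all 6 edges red] = (1/2)^6, and likewise for blue, so P[monochromatic] = 2·(1/2)^6 = 2^{1 − 6} = 1/32.
By linearity of expectation: E[X] = C(9, 4) · 2^{1 − 6} = 126 · 1/32 = 63/16.
Numerically: E[X] ≈ 3.93750.

E[X] = C(9,4)·2^(1−C(4,2)) = 63/16 ≈ 3.93750.


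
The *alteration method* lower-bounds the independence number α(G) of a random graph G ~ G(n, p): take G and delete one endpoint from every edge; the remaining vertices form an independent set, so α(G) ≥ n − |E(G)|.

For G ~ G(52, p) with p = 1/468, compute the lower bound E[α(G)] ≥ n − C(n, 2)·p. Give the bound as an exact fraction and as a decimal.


E[|E(G)|] = C(52, 2)·p = 1326 · (1/468) = 17/6.
E[α(G)] ≥ n − E[|E(G)|] = 52 − 17/6 = 295/6.
Numerically: ≈ 49.16667.
(This is only a lower bound; the true E[α(G)] may be larger.)

E[α(G)] ≥ 295/6 ≈ 49.16667.


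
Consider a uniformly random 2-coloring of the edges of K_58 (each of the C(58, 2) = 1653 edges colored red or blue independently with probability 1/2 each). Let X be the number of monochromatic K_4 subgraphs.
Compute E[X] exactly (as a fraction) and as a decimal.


Let X = Σ_S X_S over the C(58, 4) = 424270 subsets S of size 4, where X_S = 1 if the K_4 on S is monochromatic.
For a fixed S, the K_4 on S has C(4, 2) = 6 edges. P[all 6 edges red] = (1/2)^6, and likewise for blue, so P[monochromatic] = 2·(1/2)^6 = 2^{1 − 6} = 1/32.
By linearity: E[X] = C(58, 4) · 2^{1 − 6} = 424270 · 1/32 = 212135/16.
Numerically: E[X] ≈ 13258.437500.

E[X] = C(58,4)·2^(1−C(4,2)) = 212135/16 ≈ 13258.437500.


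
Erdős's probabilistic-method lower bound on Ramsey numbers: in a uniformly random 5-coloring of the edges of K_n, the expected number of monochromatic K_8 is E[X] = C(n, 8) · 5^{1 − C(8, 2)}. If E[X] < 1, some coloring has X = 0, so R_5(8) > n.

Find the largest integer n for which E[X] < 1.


We need C(n, 8) · 5^{1 − 28} < 1, i.e. C(n, 8) < 5^{28 − 1} = 7450580596923828125.
Check values of n near the boundary:
  n = 858: C(858, 8) = 7049584530256467771; 7049584530256467771 < 7450580596923828125? YES
  n = 859: C(859, 8) = 7115855595170747139; 7115855595170747139 < 7450580596923828125? YES
  n = 860: C(860, 8) = 7182671140665308145; 7182671140665308145 < 7450580596923828125? YES
  n = 861: C(861, 8) = 7250034996615275865; 7250034996615275865 < 7450580596923828125? YES
  n = 862: C(862, 8) = 7317951015318931845; 7317951015318931845 < 7450580596923828125? YES
  n = 863: C(863, 8) = 7386423071602617757; 7386423071602617757 < 7450580596923828125? YES
  n = 864: C(864, 8) = 7455455062926006708; 7455455062926006708 < 7450580596923828125? NO
  n = 865: C(865, 8) = 7525050909487743060; 7525050909487743060 < 7450580596923828125? NO
The largest n with C(n, 8) < 7450580596923828125 is n = 863 (where E[X] = 7386423071602617757/7450580596923828125 ≈ 0.9913889). Hence R_5(8) > 863, i.e. R_5(8) ≥ 864.

Largest n = 863; hence R_5(8) > 863.


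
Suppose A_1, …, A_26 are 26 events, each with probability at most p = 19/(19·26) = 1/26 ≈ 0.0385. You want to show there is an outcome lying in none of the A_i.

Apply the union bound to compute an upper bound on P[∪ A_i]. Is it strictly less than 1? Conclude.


Union bound: P[∪_{i=1}^{26} A_i] ≤ Σ_i P[A_i] ≤ 26·p = 26·(1/26) = 1.
Numerically: 1 ≈ 1.0000.
Is 1 < 1? NO.
Since the bound 1 is ≥ 1, the union bound is uninformative here; it does NOT by itself certify existence.

26·p = 1 ≈ 1.0000; existence NOT certified by the union bound.


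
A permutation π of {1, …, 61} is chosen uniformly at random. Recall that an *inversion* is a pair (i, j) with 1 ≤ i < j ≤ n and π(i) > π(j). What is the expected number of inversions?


Write X = Σ X_I over the C(61, 2) = 1830 pairs i < j, with X_I the indicator of one inversion.
There are 1830 indicators.
For each fixed pair i < j, the values π(i) and π(j) are two distinct elements of {1, …, 61} in uniformly random order; by symmetry P[π(i) > π(j)] = 1/2.
By linearity: E[X] = 1830 · (1/2) = C(61, 2) · (1/2) = 1830/2 = 915 ≈ 915.000.

E[X] = 915 = 915.000.


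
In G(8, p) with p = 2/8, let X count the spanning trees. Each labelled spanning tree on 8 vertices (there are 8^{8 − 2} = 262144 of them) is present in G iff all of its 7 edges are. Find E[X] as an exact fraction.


K_8 has 8^{8 − 2} = 262144 labelled spanning trees.
For each such spanning tree H, let X_H = 1 if all 7 edges of H are present in G. Then P[X_H = 1] = p^{7} = (1/4)^{7} = 1/16384.
Summing the indicators: E[X] = Σ_H E[X_H] = 262144 · p^{7} = 262144 · 1/16384 = 16.
Numerically: E[X] ≈ 16.

E[X] = 262144 · (1/4)^{7} = 16 ≈ 16.


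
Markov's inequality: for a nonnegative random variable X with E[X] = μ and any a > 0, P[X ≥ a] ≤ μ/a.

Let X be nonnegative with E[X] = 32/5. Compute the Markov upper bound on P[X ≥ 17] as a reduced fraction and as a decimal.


μ = E[X] = 32/5, a = 17.
Markov: P[X ≥ 17] ≤ μ/a = (32/5)/17 = 32/85.
Numerically: ≈ 0.37647.
(Since a = 17 > μ = 6.40000, the bound 32/85 is < 1 and informative.)

P[X ≥ 17] ≤ 32/85 ≈ 0.37647.


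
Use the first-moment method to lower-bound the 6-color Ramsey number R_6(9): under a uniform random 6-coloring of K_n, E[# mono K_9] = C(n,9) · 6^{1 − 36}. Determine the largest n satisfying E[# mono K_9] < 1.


We need C(n, 9) · 6^{1 − 36} < 1, i.e. C(n, 9) < 6^{36 − 1} = 1719070799748422591028658176.
Check values of n near the boundary:
  n = 4405: C(4405, 9) = 1706862792900636302463627150; 1706862792900636302463627150 < 1719070799748422591028658176? YES
  n = 4406: C(4406, 9) = 1710356485221788389505285700; 1710356485221788389505285700 < 1719070799748422591028658176? YES
  n = 4407: C(4407, 9) = 1713856532599459170657070050; 1713856532599459170657070050 < 1719070799748422591028658176? YES
  n = 4408: C(4408, 9) = 1717362945146264156457459600; 1717362945146264156457459600 < 1719070799748422591028658176? YES
  n = 4409: C(4409, 9) = 1720875732988608787686577131; 1720875732988608787686577131 < 1719070799748422591028658176? NO
  n = 4410: C(4410, 9) = 1724394906266704102180823710; 1724394906266704102180823710 < 1719070799748422591028658176? NO
The largest n with C(n, 9) < 1719070799748422591028658176 is n = 4408 (where E[X] = 35778394690547169926197075/35813974994758803979763712 ≈ 0.999007). Hence R_6(9) > 4408, i.e. R_6(9) ≥ 4409.

Largest n = 4408; hence R_6(9) > 4408.


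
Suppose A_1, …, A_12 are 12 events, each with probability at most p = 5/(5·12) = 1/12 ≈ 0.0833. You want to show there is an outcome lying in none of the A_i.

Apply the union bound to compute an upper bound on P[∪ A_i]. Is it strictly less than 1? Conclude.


Union bound: P[∪_{i=1}^{12} A_i] ≤ Σ_i P[A_i] ≤ 12·p = 12·(1/12) = 1.
Numerically: 1 ≈ 1.0000.
Is 1 < 1? NO.
Since the bound 1 is ≥ 1, the union bound is uninformative here; it does NOT by itself certify existence.

12·p = 1 ≈ 1.0000; existence NOT certified by the union bound.


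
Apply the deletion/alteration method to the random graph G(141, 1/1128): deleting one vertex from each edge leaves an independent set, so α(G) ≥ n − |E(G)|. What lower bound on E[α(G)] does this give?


E[|E(G)|] = C(141, 2)·p = 9870 · (1/1128) = 35/4.
E[α(G)] ≥ n − E[|E(G)|] = 141 − 35/4 = 529/4.
Numerically: ≈ 132.25000.
(This is only a lower bound; the true E[α(G)] may be larger.)

E[α(G)] ≥ 529/4 ≈ 132.25000.


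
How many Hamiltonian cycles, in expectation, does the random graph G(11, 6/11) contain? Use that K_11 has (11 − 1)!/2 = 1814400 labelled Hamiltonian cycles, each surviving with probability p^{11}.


K_11 has (11 − 1)!/2 = 1814400 labelled Hamiltonian cycles.
For each such Hamiltonian cycle H, let X_H = 1 if all 11 edges of H are present in G. Then P[X_H = 1] = p^{11} = (6/11)^{11} = 362797056/285311670611.
By linearity: E[X] = Σ_H E[X_H] = 1814400 · p^{11} = 1814400 · 362797056/285311670611 = 658258978406400/285311670611.
Numerically: E[X] ≈ 2307.16.

E[X] = 1814400 · (6/11)^{11} = 658258978406400/285311670611 ≈ 2307.16.


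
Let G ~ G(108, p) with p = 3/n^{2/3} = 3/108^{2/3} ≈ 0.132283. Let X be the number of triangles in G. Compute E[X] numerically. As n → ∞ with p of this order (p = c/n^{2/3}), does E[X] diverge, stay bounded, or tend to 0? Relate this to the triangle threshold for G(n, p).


Number of potential triangles: C(108, 3) = 204156.
Each occurs with probability p³ ≈ (0.132283)³ ≈ 2.31481481e-03.
By linearity: E[X] = C(108, 3)·p³ ≈ 204156 · 2.31481481e-03 ≈ 472.583333.
Since α = 2/3 < 1, p = c/n^{2/3} ≫ 1/n is above the triangle threshold p ~ 1/n. Asymptotically E[X] ~ (c³/6)·n^{3(1−α)} = (3³/6)·n^{1} → ∞; triangles are abundant w.h.p.

E[X] ≈ 472.583333; in regime p = Θ(1/n^{2/3}) E[X] diverges (above the triangle threshold p ~ 1/n).


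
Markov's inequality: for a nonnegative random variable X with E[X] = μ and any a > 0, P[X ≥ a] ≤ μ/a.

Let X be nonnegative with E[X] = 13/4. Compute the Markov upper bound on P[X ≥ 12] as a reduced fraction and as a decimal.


μ = E[X] = 13/4, a = 12.
Markov: P[X ≥ 12] ≤ μ/a = (13/4)/12 = 13/48.
Numerically: ≈ 0.2708.
(Since a = 12 > μ = 3.2500, the bound 13/48 is < 1 and informative.)

P[X ≥ 12] ≤ 13/48 ≈ 0.2708.


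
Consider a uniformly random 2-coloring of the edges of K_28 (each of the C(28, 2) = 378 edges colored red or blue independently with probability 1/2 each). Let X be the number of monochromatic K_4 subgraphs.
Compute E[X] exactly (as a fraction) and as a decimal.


Let X = Σ_S X_S over the C(28, 4) = 20475 subsets S of size 4, where X_S = 1 if the K_4 on S is monochromatic.
For a fixed S, the K_4 on S has C(4, 2) = 6 edges. P[all 6 edges red] = (1/2)^6, and likewise for blue, so P[monochromatic] = 2·(1/2)^6 = 2^{1 − 6} = 1/32.
Summing: E[X] = C(28, 4) · 2^{1 − 6} = 20475 · 1/32 = 20475/32.
Numerically: E[X] ≈ 639.84375.

E[X] = C(28,4)·2^(1−C(4,2)) = 20475/32 ≈ 639.84375.


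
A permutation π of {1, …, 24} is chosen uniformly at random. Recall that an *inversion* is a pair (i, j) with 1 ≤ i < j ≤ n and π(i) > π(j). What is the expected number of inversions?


Write X = Σ X_I over the C(24, 2) = 276 pairs i < j, with X_I the indicator of one inversion.
There are 276 indicators.
For each fixed pair i < j, the values π(i) and π(j) are two distinct elements of {1, …, 24} in uniformly random order; by symmetry P[π(i) > π(j)] = 1/2.
By linearity: E[X] = 276 · (1/2) = C(24, 2) · (1/2) = 276/2 = 138 ≈ 138.000000.

E[X] = 138 = 138.000000.


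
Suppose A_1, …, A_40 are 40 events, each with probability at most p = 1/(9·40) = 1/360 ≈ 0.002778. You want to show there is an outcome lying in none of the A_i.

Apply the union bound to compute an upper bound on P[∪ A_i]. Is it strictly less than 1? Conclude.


Union bound: P[∪_{i=1}^{40} A_i] ≤ Σ_i P[A_i] ≤ 40·p = 40·(1/360) = 1/9.
Numerically: 1/9 ≈ 0.111111.
Is 1/9 < 1? YES.
Since P[∪ A_i] ≤ 1/9 < 1, the complement has P[∩ A_i^c] ≥ 1 − 1/9 = 8/9 > 0, so some outcome avoids every A_i.

40·p = 1/9 ≈ 0.111111; existence CERTIFIED by the union bound.


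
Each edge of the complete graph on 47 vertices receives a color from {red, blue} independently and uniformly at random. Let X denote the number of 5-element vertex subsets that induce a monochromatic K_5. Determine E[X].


Let X = Σ_S X_S over the C(47, 5) = 1533939 subsets S of size 5, where X_S = 1 if the K_5 on S is monochromatic.
For a fixed S, the K_5 on S has C(5, 2) = 10 edges. P[all 10 edges red] = (1/2)^10, and likewise for blue, so P[monochromatic] = 2·(1/2)^10 = 2^{1 − 10} = 1/512.
By linearity: E[X] = C(47, 5) · 2^{1 − 10} = 1533939 · 1/512 = 1533939/512.
Numerically: E[X] ≈ 2995.975.

E[X] = C(47,5)·2^(1−C(5,2)) = 1533939/512 ≈ 2995.975.


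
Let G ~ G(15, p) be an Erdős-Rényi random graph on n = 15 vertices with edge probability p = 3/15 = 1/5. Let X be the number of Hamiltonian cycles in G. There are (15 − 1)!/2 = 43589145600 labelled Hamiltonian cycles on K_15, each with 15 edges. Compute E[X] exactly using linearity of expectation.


K_15 has (15 − 1)!/2 = 43589145600 labelled Hamiltonian cycles.
For each such Hamiltonian cycle H, let X_H = 1 if all 15 edges of H are present in G. Then P[X_H = 1] = p^{15} = (1/5)^{15} = 1/30517578125.
By linearity of expectation: E[X] = Σ_H E[X_H] = 43589145600 · p^{15} = 43589145600 · 1/30517578125 = 1743565824/1220703125.
Numerically: E[X] ≈ 1.428.

E[X] = 43589145600 · (1/5)^{15} = 1743565824/1220703125 ≈ 1.428.


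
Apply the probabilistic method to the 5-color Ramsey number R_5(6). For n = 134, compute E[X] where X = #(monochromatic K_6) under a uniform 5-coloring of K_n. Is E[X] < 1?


E[X] = C(134, 6) · 5^{1 − 15} = 7177979809 · 5^{−14} = 7177979809/6103515625.
As a reduced fraction: E[X] = 7177979809/6103515625 ≈ 1.17604.
Is E[X] < 1? NO.
Since E[X] ≥ 1, the first-moment bound is inconclusive at n = 134; it does NOT by itself certify R_5(6) > 134.

E[X] = 7177979809/6103515625 ≈ 1.17604; E[X] ≥ 1; first-moment method inconclusive here.


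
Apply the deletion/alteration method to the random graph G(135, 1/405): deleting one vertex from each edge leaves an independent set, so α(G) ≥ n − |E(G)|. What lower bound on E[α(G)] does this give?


E[|E(G)|] = C(135, 2)·p = 9045 · (1/405) = 67/3.
E[α(G)] ≥ n − E[|E(G)|] = 135 − 67/3 = 338/3.
Numerically: ≈ 112.66667.
(This is only a lower bound; the true E[α(G)] may be larger.)

E[α(G)] ≥ 338/3 ≈ 112.66667.


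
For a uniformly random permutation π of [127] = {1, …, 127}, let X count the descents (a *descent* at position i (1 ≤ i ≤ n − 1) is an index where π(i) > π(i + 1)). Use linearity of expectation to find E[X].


Write X = Σ X_I over i = 1, …, 126, with X_I the indicator of one descent.
There are 126 indicators.
For each fixed i, the pair (π(i), π(i+1)) is a uniformly random ordered pair of distinct values from {1, …, 127}; by symmetry P[π(i) > π(i+1)] = 1/2.
By linearity: E[X] = 126 · (1/2) = (127 − 1) · (1/2) = 63 ≈ 63.000000.

E[X] = 63 = 63.000000.


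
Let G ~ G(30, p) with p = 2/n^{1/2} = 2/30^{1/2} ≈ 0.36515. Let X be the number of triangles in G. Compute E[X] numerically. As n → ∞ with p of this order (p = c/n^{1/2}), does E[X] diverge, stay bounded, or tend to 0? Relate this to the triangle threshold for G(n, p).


Number of potential triangles: C(30, 3) = 4060.
Each occurs with probability p³ ≈ (0.36515)³ ≈ 4.8686450e-02.
By linearity: E[X] = C(30, 3)·p³ ≈ 4060 · 4.8686450e-02 ≈ 197.66699.
Since α = 1/2 < 1, p = c/n^{1/2} ≫ 1/n is above the triangle threshold p ~ 1/n. Asymptotically E[X] ~ (c³/6)·n^{3(1−α)} = (2³/6)·n^{1.5} → ∞; triangles are abundant w.h.p.

E[X] ≈ 197.66699; in regime p = Θ(1/n^{1/2}) E[X] diverges (above the triangle threshold p ~ 1/n).


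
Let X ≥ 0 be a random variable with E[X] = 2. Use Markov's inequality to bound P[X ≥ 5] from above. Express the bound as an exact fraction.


μ = E[X] = 2, a = 5.
Markov: P[X ≥ 5] ≤ μ/a = (2)/5 = 2/5.
Numerically: ≈ 0.400000.
(Since a = 5 > μ = 2.000000, the bound 2/5 is < 1 and informative.)

P[X ≥ 5] ≤ 2/5 ≈ 0.400000.


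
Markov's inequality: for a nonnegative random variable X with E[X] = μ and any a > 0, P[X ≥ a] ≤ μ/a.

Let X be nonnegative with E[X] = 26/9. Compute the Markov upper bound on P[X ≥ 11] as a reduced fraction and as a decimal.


μ = E[X] = 26/9, a = 11.
Markov: P[X ≥ 11] ≤ μ/a = (26/9)/11 = 26/99.
Numerically: ≈ 0.2626.
(Since a = 11 > μ = 2.8889, the bound 26/99 is < 1 and informative.)

P[X ≥ 11] ≤ 26/99 ≈ 0.2626.


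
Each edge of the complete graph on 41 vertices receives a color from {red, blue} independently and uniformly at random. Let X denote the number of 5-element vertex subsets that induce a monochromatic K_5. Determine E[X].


Let X = Σ_S X_S over the C(41, 5) = 749398 subsets S of size 5, where X_S = 1 if the K_5 on S is monochromatic.
For a fixed S, the K_5 on S has C(5, 2) = 10 edges. P[all 10 edges red] = (1/2)^10, and likewise for blue, so P[monochromatic] = 2·(1/2)^10 = 2^{1 − 10} = 1/512.
Summing: E[X] = C(41, 5) · 2^{1 − 10} = 749398 · 1/512 = 374699/256.
Numerically: E[X] ≈ 1463.6680.

E[X] = C(41,5)·2^(1−C(5,2)) = 374699/256 ≈ 1463.6680.


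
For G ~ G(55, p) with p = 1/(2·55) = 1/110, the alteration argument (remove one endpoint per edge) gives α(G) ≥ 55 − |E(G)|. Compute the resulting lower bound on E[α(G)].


E[|E(G)|] = C(55, 2)·p = 1485 · (1/110) = 27/2.
E[α(G)] ≥ n − E[|E(G)|] = 55 − 27/2 = 83/2.
Numerically: ≈ 41.5000.
(This is only a lower bound; the true E[α(G)] may be larger.)

E[α(G)] ≥ 83/2 ≈ 41.5000.


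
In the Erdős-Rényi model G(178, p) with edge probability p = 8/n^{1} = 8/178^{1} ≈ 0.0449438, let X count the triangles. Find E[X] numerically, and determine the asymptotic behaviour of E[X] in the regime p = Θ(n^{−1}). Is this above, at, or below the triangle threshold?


Number of potential triangles: C(178, 3) = 924176.
Each occurs with probability p³ ≈ (0.0449438)³ ≈ 9.07841338e-05.
By linearity: E[X] = C(178, 3)·p³ ≈ 924176 · 9.07841338e-05 ≈ 83.900518.
Here α = 1, so p = 8/n is exactly at the triangle threshold p ~ 1/n. Asymptotically E[X] → c³/6 = 8³/6 = 256/3 ≈ 85.333333, a bounded constant. In this regime the triangle count is asymptotically Poisson(c³/6).

E[X] ≈ 83.900518; in regime p = Θ(1/n^{1}) E[X] stays bounded (at the triangle threshold p ~ 1/n).


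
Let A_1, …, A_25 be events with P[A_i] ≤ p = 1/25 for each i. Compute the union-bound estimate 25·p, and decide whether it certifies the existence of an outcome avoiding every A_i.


Union bound: P[∪_{i=1}^{25} A_i] ≤ Σ_i P[A_i] ≤ 25·p = 25·(1/25) = 1.
Numerically: 1 ≈ 1.00000.
Is 1 < 1? NO.
Since the bound 1 is ≥ 1, the union bound is uninformative here; it does NOT by itself certify existence.

25·p = 1 ≈ 1.00000; existence NOT certified by the union bound.


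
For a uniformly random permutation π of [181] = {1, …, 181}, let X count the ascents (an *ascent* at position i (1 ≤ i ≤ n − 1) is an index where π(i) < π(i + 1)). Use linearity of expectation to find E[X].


Write X = Σ X_I over i = 1, …, 180, with X_I the indicator of one ascent.
There are 180 indicators.
For each fixed i, the pair (π(i), π(i+1)) is a uniformly random ordered pair of distinct values from {1, …, 181}; by symmetry P[π(i) < π(i+1)] = 1/2.
By linearity: E[X] = 180 · (1/2) = (181 − 1) · (1/2) = 90 ≈ 90.0000.

E[X] = 90 = 90.0000.


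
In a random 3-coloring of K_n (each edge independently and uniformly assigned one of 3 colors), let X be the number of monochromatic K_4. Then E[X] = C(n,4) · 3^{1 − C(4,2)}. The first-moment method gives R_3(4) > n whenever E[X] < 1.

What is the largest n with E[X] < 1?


We need C(n, 4) · 3^{1 − 6} < 1, i.e. C(n, 4) < 3^{6 − 1} = 243.
Check values of n near the boundary:
  n = 6: C(6, 4) = 15; 15 < 243? YES
  n = 7: C(7, 4) = 35; 35 < 243? YES
  n = 8: C(8, 4) = 70; 70 < 243? YES
  n = 9: C(9, 4) = 126; 126 < 243? YES
  n = 10: C(10, 4) = 210; 210 < 243? YES
  n = 11: C(11, 4) = 330; 330 < 243? NO
The largest n with C(n, 4) < 243 is n = 10 (where E[X] = 70/81 ≈ 0.864). Hence R_3(4) > 10, i.e. R_3(4) ≥ 11.

Largest n = 10; hence R_3(4) > 10.


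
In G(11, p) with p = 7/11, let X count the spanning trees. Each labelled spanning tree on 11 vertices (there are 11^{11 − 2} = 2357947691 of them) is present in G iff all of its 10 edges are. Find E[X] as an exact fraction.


K_11 has 11^{11 − 2} = 2357947691 labelled spanning trees.
For each such spanning tree H, let X_H = 1 if all 10 edges of H are present in G. Then P[X_H = 1] = p^{10} = (7/11)^{10} = 282475249/25937424601.
By linearity: E[X] = Σ_H E[X_H] = 2357947691 · p^{10} = 2357947691 · 282475249/25937424601 = 282475249/11.
Numerically: E[X] ≈ 2.568e+07.

E[X] = 2357947691 · (7/11)^{10} = 282475249/11 ≈ 2.568e+07.


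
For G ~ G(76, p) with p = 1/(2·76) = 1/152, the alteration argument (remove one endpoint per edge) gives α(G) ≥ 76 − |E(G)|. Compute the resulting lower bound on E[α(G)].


E[|E(G)|] = C(76, 2)·p = 2850 · (1/152) = 75/4.
E[α(G)] ≥ n − E[|E(G)|] = 76 − 75/4 = 229/4.
Numerically: ≈ 57.250.
(This is only a lower bound; the true E[α(G)] may be larger.)

E[α(G)] ≥ 229/4 ≈ 57.250.


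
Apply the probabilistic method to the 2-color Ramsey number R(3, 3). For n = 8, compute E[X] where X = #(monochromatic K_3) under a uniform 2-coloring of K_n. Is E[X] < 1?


E[X] = C(8, 3) · 2^{1 − 3} = 56 · 2^{−2} = 56/4.
As a reduced fraction: E[X] = 14 ≈ 14.000000.
Is E[X] < 1? NO.
Since E[X] ≥ 1, the first-moment bound is inconclusive at n = 8; it does NOT by itself certify R(3, 3) > 8.

E[X] = 14 ≈ 14.000000; E[X] ≥ 1; first-moment method inconclusive here.
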